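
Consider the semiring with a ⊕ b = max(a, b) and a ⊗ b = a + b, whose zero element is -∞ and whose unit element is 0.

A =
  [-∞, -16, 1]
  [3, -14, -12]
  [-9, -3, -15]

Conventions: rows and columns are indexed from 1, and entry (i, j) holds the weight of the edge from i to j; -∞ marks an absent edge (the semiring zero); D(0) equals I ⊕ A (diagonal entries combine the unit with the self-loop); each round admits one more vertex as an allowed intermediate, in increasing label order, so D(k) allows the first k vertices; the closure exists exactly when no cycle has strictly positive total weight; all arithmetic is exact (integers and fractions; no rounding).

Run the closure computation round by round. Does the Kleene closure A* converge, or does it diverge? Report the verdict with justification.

D(0):
  [0, -16, 1]
  [3, 0, -12]
  [-9, -3, 0]
D(1):
  [0, -16, 1]
  [3, 0, 4]
  [-9, -3, 0]
Detection: at round 2, diagonal entry (3, 3) turns strictly positive.
Key observation: the cycle 3->2->1->3 has total weight (-3) + 3 + 1, which is strictly positive.
Answer: DIVERGES — positive cycle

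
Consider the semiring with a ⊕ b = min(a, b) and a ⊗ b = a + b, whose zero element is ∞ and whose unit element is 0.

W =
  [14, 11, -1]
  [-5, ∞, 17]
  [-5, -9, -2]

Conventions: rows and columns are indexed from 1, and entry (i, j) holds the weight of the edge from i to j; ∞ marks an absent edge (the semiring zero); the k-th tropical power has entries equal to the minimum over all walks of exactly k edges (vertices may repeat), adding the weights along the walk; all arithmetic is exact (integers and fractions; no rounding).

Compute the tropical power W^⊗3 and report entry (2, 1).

W^⊗2:
  [-6, -10, -3]
  [9, 6, -6]
  [-14, -11, -6]
W^⊗3:
  [-15, -12, -7]
  [-11, -15, -8]
  [-16, -15, -15]
Key observation: the optimum is the walk 2->1->3->1, with weight (-5) + (-1) + (-5) = -11.
Optimal value attained by: walk 2->1->3->1.
Answer: (W^⊗3)[2][1] = -11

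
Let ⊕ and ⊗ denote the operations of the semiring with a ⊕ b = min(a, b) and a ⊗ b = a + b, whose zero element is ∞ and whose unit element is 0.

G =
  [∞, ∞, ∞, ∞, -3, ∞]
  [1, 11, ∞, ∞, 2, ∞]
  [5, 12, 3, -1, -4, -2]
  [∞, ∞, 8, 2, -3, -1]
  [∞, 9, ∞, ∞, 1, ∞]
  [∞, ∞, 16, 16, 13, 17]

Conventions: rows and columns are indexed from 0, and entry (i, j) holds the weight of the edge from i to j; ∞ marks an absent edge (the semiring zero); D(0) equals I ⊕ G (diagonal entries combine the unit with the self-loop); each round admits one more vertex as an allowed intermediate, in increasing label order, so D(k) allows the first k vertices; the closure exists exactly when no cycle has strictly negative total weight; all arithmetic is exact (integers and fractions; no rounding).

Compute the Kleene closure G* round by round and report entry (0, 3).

D(0):
  [0, ∞, ∞, ∞, -3, ∞]
  [1, 0, ∞, ∞, 2, ∞]
  [5, 12, 0, -1, -4, -2]
  [∞, ∞, 8, 0, -3, -1]
  [∞, 9, ∞, ∞, 0, ∞]
  [∞, ∞, 16, 16, 13, 0]
D(1):
  [0, ∞, ∞, ∞, -3, ∞]
  [1, 0, ∞, ∞, -2, ∞]
  [5, 12, 0, -1, -4, -2]
  [∞, ∞, 8, 0, -3, -1]
  [∞, 9, ∞, ∞, 0, ∞]
  [∞, ∞, 16, 16, 13, 0]
D(2):
  [0, ∞, ∞, ∞, -3, ∞]
  [1, 0, ∞, ∞, -2, ∞]
  [5, 12, 0, -1, -4, -2]
  [∞, ∞, 8, 0, -3, -1]
  [10, 9, ∞, ∞, 0, ∞]
  [∞, ∞, 16, 16, 13, 0]
D(3):
  [0, ∞, ∞, ∞, -3, ∞]
  [1, 0, ∞, ∞, -2, ∞]
  [5, 12, 0, -1, -4, -2]
  [13, 20, 8, 0, -3, -1]
  [10, 9, ∞, ∞, 0, ∞]
  [21, 28, 16, 15, 12, 0]
D(4):
  [0, ∞, ∞, ∞, -3, ∞]
  [1, 0, ∞, ∞, -2, ∞]
  [5, 12, 0, -1, -4, -2]
  [13, 20, 8, 0, -3, -1]
  [10, 9, ∞, ∞, 0, ∞]
  [21, 28, 16, 15, 12, 0]
D(5):
  [0, 6, ∞, ∞, -3, ∞]
  [1, 0, ∞, ∞, -2, ∞]
  [5, 5, 0, -1, -4, -2]
  [7, 6, 8, 0, -3, -1]
  [10, 9, ∞, ∞, 0, ∞]
  [21, 21, 16, 15, 12, 0]
D(6):
  [0, 6, ∞, ∞, -3, ∞]
  [1, 0, ∞, ∞, -2, ∞]
  [5, 5, 0, -1, -4, -2]
  [7, 6, 8, 0, -3, -1]
  [10, 9, ∞, ∞, 0, ∞]
  [21, 21, 16, 15, 12, 0]
Answer: G*[0][3] = ∞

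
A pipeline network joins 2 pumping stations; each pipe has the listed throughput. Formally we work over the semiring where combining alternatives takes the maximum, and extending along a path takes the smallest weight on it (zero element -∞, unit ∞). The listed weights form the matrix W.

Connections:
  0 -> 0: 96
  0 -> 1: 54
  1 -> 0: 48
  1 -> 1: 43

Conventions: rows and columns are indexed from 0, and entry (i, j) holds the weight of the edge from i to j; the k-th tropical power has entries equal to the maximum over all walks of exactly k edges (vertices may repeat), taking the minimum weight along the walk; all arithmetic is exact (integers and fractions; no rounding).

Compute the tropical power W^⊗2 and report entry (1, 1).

W^⊗2:
  [96, 54]
  [48, 48]
Key observation: the optimum is the walk 1->0->1, with weight 48 min 54 = 48.
Optimal value attained by: walk 1->0->1.
Answer: (W^⊗2)[1][1] = 48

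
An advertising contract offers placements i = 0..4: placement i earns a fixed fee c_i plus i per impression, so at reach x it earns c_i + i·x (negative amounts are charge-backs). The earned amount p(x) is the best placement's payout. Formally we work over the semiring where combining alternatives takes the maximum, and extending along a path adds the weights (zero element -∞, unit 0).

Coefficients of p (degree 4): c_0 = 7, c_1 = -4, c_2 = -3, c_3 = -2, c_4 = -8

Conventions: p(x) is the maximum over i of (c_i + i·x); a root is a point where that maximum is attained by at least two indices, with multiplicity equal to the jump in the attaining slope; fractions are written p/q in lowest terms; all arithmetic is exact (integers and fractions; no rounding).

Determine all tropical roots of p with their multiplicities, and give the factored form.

hull edge (i=0, c=7) to (i=3, c=-2): slope -3, span 3
hull edge (i=3, c=-2) to (i=4, c=-8): slope -6, span 1
Factored form: p(x) = -8 ⊗ (x ⊕ 3) ⊗ (x ⊕ 3) ⊗ (x ⊕ 3) ⊗ (x ⊕ 6)
Answer: roots = 3 (mult 3), 6 (mult 1)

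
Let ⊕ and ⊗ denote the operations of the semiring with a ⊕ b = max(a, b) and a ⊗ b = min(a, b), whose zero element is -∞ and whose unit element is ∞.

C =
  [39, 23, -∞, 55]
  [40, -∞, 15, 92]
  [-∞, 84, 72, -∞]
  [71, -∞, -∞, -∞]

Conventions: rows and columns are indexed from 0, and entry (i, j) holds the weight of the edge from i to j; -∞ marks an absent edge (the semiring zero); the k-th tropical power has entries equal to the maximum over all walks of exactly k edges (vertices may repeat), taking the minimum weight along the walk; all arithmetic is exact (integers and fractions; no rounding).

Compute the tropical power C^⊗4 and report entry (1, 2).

C^⊗2:
  [55, 23, 15, 39]
  [71, 23, 15, 40]
  [40, 72, 72, 84]
  [39, 23, -∞, 55]
C^⊗3:
  [39, 23, 15, 55]
  [40, 23, 15, 55]
  [71, 72, 72, 72]
  [55, 23, 15, 39]
C^⊗4:
  [55, 23, 15, 39]
  [55, 23, 15, 40]
  [71, 72, 72, 72]
  [39, 23, 15, 55]
Key observation: the optimum is the walk 1->0->0->1->2, with weight 40 min 39 min 23 min 15 = 15.
Optimal value attained by: walk 1->0->0->1->2.
Answer: (C^⊗4)[1][2] = 15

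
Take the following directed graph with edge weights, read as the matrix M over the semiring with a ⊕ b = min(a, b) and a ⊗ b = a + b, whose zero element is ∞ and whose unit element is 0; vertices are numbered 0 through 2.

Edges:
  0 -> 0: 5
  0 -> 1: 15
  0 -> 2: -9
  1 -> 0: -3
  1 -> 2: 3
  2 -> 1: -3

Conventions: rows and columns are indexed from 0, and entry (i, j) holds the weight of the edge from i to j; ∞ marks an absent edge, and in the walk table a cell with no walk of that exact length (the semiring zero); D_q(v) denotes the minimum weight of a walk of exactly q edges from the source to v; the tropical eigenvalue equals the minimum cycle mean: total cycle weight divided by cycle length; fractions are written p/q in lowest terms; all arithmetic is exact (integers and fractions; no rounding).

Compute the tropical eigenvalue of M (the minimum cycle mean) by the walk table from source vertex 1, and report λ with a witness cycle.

q=0: [∞, 0, ∞]
q=1: [-3, ∞, 3]
q=2: [2, 0, -12]
q=3: [-3, -15, -7]
Optimal cycle mean attained by: cycle 0->2->1->0, total (-9) + (-3) + (-3), length 3.
Answer: λ = -5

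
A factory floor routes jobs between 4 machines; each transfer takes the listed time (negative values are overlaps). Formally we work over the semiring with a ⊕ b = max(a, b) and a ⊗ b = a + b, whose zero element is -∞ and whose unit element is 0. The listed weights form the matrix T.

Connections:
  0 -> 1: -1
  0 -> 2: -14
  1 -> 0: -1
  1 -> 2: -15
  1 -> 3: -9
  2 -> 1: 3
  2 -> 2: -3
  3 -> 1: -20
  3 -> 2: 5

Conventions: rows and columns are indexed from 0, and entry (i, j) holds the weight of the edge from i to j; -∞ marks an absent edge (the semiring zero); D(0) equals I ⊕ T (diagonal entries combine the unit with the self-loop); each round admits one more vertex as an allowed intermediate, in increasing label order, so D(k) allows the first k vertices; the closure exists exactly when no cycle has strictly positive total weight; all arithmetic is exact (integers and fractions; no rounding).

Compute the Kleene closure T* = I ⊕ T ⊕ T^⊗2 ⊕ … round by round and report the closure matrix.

D(0):
  [0, -1, -14, -∞]
  [-1, 0, -15, -9]
  [-∞, 3, 0, -∞]
  [-∞, -20, 5, 0]
D(1):
  [0, -1, -14, -∞]
  [-1, 0, -15, -9]
  [-∞, 3, 0, -∞]
  [-∞, -20, 5, 0]
D(2):
  [0, -1, -14, -10]
  [-1, 0, -15, -9]
  [2, 3, 0, -6]
  [-21, -20, 5, 0]
D(3):
  [0, -1, -14, -10]
  [-1, 0, -15, -9]
  [2, 3, 0, -6]
  [7, 8, 5, 0]
D(4):
  [0, -1, -5, -10]
  [-1, 0, -4, -9]
  [2, 3, 0, -6]
  [7, 8, 5, 0]
Answer: T* = [[0, -1, -5, -10], [-1, 0, -4, -9], [2, 3, 0, -6], [7, 8, 5, 0]]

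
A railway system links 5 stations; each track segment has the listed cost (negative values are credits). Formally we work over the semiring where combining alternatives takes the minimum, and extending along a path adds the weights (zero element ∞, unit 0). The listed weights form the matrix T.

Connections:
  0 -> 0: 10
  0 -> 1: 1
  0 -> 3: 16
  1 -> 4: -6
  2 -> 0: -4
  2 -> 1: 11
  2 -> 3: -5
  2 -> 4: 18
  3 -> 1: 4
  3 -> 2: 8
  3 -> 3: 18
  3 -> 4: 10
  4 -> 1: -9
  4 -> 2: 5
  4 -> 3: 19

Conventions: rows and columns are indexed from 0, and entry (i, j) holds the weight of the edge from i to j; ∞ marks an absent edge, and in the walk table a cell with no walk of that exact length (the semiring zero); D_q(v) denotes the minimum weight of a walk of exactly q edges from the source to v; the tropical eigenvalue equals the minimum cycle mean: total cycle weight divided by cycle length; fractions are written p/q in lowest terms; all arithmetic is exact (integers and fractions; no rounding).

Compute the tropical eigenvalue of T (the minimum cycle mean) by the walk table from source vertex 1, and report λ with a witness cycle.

q=0: [∞, 0, ∞, ∞, ∞]
q=1: [∞, ∞, ∞, ∞, -6]
q=2: [∞, -15, -1, 13, ∞]
q=3: [-5, 10, 21, -6, -21]
q=4: [5, -30, -16, -2, 4]
q=5: [-20, -5, 6, -21, -36]
Optimal cycle mean attained by: cycle 1->4->1, total (-6) + (-9), length 2.
Answer: λ = -15/2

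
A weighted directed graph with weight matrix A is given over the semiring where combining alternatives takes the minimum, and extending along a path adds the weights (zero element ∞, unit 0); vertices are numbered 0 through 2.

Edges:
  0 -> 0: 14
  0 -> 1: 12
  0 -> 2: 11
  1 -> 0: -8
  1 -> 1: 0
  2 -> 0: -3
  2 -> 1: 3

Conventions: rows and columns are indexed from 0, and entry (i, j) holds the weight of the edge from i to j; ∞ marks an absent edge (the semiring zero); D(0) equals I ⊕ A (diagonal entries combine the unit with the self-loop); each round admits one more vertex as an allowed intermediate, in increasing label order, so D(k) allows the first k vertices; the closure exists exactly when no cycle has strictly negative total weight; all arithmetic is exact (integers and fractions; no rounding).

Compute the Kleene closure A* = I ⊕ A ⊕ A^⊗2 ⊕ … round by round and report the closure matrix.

D(0):
  [0, 12, 11]
  [-8, 0, ∞]
  [-3, 3, 0]
D(1):
  [0, 12, 11]
  [-8, 0, 3]
  [-3, 3, 0]
D(2):
  [0, 12, 11]
  [-8, 0, 3]
  [-5, 3, 0]
D(3):
  [0, 12, 11]
  [-8, 0, 3]
  [-5, 3, 0]
Answer: A* = [[0, 12, 11], [-8, 0, 3], [-5, 3, 0]]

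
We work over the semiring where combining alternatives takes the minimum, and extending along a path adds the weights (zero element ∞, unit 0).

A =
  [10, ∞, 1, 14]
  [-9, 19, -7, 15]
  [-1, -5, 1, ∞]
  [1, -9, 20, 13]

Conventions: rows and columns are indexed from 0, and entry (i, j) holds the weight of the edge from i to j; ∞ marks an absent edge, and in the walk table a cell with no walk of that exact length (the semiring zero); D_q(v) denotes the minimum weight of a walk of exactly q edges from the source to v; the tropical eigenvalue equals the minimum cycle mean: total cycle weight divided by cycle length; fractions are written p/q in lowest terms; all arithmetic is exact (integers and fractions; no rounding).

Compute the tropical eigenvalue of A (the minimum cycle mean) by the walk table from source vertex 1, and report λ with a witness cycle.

q=0: [∞, 0, ∞, ∞]
q=1: [-9, 19, -7, 15]
q=2: [-8, -12, -8, 5]
q=3: [-21, -13, -19, 3]
q=4: [-22, -24, -20, -7]
Optimal cycle mean attained by: cycle 1->2->1, total (-7) + (-5), length 2.
Answer: λ = -6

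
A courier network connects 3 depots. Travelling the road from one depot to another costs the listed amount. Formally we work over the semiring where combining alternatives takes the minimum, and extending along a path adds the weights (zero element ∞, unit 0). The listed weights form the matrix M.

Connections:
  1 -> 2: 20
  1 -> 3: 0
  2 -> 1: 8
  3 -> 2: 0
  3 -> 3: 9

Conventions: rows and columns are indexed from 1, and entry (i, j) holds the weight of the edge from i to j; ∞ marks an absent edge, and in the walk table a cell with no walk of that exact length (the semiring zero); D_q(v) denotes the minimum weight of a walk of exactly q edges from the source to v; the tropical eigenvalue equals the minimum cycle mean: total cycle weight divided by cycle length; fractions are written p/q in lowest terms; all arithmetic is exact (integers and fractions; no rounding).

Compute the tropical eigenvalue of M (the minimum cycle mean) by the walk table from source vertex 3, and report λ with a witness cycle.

q=0: [∞, ∞, 0]
q=1: [∞, 0, 9]
q=2: [8, 9, 18]
q=3: [17, 18, 8]
Optimal cycle mean attained by: cycle 1->3->2->1, total 0 + 0 + 8, length 3.
Answer: λ = 8/3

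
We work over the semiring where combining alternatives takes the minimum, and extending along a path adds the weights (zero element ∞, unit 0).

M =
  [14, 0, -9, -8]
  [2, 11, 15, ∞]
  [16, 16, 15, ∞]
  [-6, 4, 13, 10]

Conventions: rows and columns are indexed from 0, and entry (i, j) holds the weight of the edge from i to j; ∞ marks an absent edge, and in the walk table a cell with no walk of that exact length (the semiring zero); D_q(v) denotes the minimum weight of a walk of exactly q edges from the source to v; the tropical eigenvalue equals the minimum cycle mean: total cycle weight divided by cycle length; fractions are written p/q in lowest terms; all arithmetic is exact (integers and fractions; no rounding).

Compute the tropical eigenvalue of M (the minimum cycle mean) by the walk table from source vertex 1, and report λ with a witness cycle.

q=0: [∞, 0, ∞, ∞]
q=1: [2, 11, 15, ∞]
q=2: [13, 2, -7, -6]
q=3: [-12, -2, 4, 4]
q=4: [-2, -12, -21, -20]
Optimal cycle mean attained by: cycle 0->3->0, total (-8) + (-6), length 2.
Answer: λ = -7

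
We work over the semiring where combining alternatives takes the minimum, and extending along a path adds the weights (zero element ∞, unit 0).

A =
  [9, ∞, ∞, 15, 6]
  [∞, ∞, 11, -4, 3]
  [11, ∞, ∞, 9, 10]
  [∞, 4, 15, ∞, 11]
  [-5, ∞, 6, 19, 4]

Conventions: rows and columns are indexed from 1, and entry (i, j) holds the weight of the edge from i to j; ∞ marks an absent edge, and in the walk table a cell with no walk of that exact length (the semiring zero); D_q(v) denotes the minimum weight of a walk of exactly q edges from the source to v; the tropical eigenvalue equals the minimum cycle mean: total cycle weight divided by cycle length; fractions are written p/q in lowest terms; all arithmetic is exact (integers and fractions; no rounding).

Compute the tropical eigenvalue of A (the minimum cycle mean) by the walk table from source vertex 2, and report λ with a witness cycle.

q=0: [∞, 0, ∞, ∞, ∞]
q=1: [∞, ∞, 11, -4, 3]
q=2: [-2, 0, 9, 20, 7]
q=3: [2, 24, 11, -4, 3]
q=4: [-2, 0, 9, 17, 7]
q=5: [2, 21, 11, -4, 3]
Optimal cycle mean attained by: cycle 2->4->2, total (-4) + 4, length 2.
Answer: λ = 0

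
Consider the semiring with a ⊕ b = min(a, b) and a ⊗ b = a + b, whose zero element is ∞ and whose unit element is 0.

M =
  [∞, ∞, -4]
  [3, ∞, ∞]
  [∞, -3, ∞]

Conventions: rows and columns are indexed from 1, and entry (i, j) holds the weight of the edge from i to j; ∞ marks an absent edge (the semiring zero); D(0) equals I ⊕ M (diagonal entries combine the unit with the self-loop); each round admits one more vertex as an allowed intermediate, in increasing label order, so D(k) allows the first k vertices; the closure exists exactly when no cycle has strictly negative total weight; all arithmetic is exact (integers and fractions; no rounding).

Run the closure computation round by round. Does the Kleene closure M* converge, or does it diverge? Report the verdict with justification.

D(0):
  [0, ∞, -4]
  [3, 0, ∞]
  [∞, -3, 0]
D(1):
  [0, ∞, -4]
  [3, 0, -1]
  [∞, -3, 0]
Detection: at round 2, diagonal entry (3, 3) turns strictly negative.
Key observation: the cycle 3->2->1->3 has total weight (-3) + 3 + (-4), which is strictly negative.
Answer: DIVERGES — negative cycle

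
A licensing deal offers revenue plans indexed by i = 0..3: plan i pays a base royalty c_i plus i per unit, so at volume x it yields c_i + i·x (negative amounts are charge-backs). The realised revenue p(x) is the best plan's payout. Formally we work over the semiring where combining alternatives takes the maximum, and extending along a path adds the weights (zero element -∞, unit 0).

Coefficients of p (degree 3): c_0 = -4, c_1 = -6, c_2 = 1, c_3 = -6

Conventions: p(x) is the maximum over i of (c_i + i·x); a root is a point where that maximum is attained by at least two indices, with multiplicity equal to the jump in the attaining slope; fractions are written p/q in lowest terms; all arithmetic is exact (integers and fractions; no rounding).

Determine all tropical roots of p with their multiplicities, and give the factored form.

hull edge (i=0, c=-4) to (i=2, c=1): slope 5/2, span 2
hull edge (i=2, c=1) to (i=3, c=-6): slope -7, span 1
Factored form: p(x) = -6 ⊗ (x ⊕ (-5/2)) ⊗ (x ⊕ (-5/2)) ⊗ (x ⊕ 7)
Answer: roots = -5/2 (mult 2), 7 (mult 1)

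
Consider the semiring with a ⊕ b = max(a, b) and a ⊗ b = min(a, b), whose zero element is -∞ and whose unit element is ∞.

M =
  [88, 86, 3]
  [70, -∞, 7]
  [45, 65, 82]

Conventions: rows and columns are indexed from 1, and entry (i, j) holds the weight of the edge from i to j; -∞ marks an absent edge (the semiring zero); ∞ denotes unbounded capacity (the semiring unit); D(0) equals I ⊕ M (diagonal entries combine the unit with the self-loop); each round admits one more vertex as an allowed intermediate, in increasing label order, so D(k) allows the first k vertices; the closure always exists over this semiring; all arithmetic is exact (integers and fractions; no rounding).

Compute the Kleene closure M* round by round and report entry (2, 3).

D(0):
  [∞, 86, 3]
  [70, ∞, 7]
  [45, 65, ∞]
D(1):
  [∞, 86, 3]
  [70, ∞, 7]
  [45, 65, ∞]
D(2):
  [∞, 86, 7]
  [70, ∞, 7]
  [65, 65, ∞]
D(3):
  [∞, 86, 7]
  [70, ∞, 7]
  [65, 65, ∞]
Answer: M*[2][3] = 7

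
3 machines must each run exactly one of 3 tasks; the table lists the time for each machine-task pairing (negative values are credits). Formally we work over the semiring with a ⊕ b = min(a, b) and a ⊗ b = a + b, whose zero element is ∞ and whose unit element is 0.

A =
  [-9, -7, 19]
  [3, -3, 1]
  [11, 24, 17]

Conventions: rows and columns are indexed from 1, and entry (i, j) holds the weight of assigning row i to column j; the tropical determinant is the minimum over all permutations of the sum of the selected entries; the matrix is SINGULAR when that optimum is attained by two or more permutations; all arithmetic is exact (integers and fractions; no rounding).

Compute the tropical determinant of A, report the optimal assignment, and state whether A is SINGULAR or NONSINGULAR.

σ = (1, 2, 3): (-9) + (-3) + 17 = 5
σ = (1, 3, 2): (-9) + 1 + 24 = 16
σ = (2, 1, 3): (-7) + 3 + 17 = 13
σ = (2, 3, 1): (-7) + 1 + 11 = 5
σ = (3, 1, 2): 19 + 3 + 24 = 46
σ = (3, 2, 1): 19 + (-3) + 11 = 27
Optimal value attained by: σ = (1, 2, 3).
Answer: det⊕(A) = 5; verdict: SINGULAR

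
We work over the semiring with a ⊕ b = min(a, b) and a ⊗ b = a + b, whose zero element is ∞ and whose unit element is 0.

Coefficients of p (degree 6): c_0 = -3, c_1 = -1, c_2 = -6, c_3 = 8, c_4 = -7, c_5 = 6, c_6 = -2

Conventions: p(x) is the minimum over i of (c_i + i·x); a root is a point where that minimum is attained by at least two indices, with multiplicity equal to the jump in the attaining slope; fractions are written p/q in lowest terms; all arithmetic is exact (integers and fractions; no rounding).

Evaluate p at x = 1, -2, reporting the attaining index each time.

p(1) = min(-3+0·1=-3, -1+1·1=0, -6+2·1=-4, 8+3·1=11, -7+4·1=-3, 6+5·1=11, -2+6·1=4) = -4 (attained by i=2)
p(-2) = min(-3+0·(-2)=-3, -1+1·(-2)=-3, -6+2·(-2)=-10, 8+3·(-2)=2, -7+4·(-2)=-15, 6+5·(-2)=-4, -2+6·(-2)=-14) = -15 (attained by i=4)
Answer: p(1) = -4; p(-2) = -15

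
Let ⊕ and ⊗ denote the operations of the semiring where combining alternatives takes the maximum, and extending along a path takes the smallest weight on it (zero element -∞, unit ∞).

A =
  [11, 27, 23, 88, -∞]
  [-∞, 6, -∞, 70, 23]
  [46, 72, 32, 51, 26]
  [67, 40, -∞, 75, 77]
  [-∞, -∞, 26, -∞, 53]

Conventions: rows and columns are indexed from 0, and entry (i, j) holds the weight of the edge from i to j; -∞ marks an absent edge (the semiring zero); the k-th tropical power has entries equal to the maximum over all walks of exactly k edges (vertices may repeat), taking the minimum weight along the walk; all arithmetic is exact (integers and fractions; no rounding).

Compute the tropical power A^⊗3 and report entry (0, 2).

A^⊗2:
  [67, 40, 23, 75, 77]
  [67, 40, 23, 70, 70]
  [51, 40, 32, 70, 51]
  [67, 40, 26, 75, 75]
  [26, 26, 26, 26, 53]
A^⊗3:
  [67, 40, 26, 75, 75]
  [67, 40, 26, 70, 70]
  [67, 40, 32, 70, 70]
  [67, 40, 26, 75, 75]
  [26, 26, 26, 26, 53]
Key observation: the optimum is the walk 0->3->4->2, with weight 88 min 77 min 26 = 26.
Optimal value attained by: walk 0->3->4->2.
Answer: (A^⊗3)[0][2] = 26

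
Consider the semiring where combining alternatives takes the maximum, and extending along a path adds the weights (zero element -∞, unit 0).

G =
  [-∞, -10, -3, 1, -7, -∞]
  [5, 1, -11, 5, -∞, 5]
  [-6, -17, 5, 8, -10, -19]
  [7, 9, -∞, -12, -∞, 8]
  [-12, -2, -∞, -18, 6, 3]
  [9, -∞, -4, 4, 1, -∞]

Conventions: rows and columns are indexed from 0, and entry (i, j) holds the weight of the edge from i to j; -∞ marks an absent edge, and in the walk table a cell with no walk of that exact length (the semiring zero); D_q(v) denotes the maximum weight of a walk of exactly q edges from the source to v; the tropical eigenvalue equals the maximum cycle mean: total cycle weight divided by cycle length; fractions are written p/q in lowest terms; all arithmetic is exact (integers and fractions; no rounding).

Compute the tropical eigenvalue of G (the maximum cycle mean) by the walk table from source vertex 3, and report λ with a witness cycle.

q=0: [-∞, -∞, -∞, 0, -∞, -∞]
q=1: [7, 9, -∞, -12, -∞, 8]
q=2: [17, 10, 4, 14, 9, 14]
q=3: [23, 23, 14, 18, 15, 22]
q=4: [31, 27, 20, 28, 23, 28]
q=5: [37, 37, 28, 32, 29, 36]
q=6: [45, 41, 34, 42, 37, 42]
Optimal cycle mean attained by: cycle 1->3->1, total 5 + 9, length 2.
Answer: λ = 7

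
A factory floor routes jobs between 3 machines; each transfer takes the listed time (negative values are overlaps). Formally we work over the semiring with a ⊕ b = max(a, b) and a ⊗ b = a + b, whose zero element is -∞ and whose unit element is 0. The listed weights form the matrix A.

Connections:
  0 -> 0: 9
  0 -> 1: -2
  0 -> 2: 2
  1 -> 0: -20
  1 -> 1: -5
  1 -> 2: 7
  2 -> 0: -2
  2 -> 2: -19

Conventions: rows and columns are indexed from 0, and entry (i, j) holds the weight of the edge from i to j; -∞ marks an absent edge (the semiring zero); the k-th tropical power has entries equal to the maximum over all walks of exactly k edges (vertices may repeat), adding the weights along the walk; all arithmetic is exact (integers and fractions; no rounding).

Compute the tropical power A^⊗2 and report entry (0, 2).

A^⊗2:
  [18, 7, 11]
  [5, -10, 2]
  [7, -4, 0]
Key observation: the optimum is the walk 0->0->2, with weight 9 + 2 = 11.
Optimal value attained by: walk 0->0->2.
Answer: (A^⊗2)[0][2] = 11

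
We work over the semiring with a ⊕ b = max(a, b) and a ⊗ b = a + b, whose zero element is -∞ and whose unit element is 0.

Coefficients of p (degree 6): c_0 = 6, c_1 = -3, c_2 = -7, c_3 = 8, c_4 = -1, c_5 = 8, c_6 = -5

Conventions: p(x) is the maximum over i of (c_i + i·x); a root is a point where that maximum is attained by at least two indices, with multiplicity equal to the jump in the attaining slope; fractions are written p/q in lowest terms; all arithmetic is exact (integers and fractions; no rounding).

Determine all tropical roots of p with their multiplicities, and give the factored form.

hull edge (i=0, c=6) to (i=3, c=8): slope 2/3, span 3
hull edge (i=3, c=8) to (i=5, c=8): slope 0, span 2
hull edge (i=5, c=8) to (i=6, c=-5): slope -13, span 1
Factored form: p(x) = -5 ⊗ (x ⊕ (-2/3)) ⊗ (x ⊕ (-2/3)) ⊗ (x ⊕ (-2/3)) ⊗ (x ⊕ 0) ⊗ (x ⊕ 0) ⊗ (x ⊕ 13)
Answer: roots = -2/3 (mult 3), 0 (mult 2), 13 (mult 1)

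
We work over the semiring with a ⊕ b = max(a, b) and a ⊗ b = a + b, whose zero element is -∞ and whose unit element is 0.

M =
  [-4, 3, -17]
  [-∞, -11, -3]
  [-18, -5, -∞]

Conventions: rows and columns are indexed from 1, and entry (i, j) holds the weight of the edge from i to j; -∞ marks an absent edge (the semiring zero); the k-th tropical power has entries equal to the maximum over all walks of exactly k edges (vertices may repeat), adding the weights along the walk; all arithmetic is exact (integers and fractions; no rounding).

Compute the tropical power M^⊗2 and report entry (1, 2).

M^⊗2:
  [-8, -1, 0]
  [-21, -8, -14]
  [-22, -15, -8]
Key observation: the optimum is the walk 1->1->2, with weight (-4) + 3 = -1.
Optimal value attained by: walk 1->1->2.
Answer: (M^⊗2)[1][2] = -1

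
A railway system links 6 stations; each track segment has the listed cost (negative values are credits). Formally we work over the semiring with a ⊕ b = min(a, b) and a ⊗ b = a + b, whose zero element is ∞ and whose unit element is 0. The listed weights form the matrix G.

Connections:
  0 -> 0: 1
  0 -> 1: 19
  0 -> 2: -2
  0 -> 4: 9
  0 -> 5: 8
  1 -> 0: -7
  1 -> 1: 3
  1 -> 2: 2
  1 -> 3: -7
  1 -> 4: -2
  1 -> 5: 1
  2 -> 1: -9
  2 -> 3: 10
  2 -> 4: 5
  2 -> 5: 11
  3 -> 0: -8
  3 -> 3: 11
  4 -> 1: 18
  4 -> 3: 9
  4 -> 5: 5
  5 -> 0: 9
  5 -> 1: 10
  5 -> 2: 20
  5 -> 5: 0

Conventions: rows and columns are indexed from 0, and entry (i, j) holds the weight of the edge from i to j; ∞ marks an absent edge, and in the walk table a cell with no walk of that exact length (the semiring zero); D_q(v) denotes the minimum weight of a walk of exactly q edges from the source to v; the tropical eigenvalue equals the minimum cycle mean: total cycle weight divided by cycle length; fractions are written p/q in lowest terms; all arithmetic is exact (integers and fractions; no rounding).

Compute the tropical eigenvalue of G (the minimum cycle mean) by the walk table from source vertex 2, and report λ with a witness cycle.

q=0: [∞, ∞, 0, ∞, ∞, ∞]
q=1: [∞, -9, ∞, 10, 5, 11]
q=2: [-16, -6, -7, -16, -11, -8]
q=3: [-24, -16, -18, -13, -8, -8]
q=4: [-23, -27, -26, -23, -18, -16]
q=5: [-34, -35, -25, -34, -29, -26]
q=6: [-42, -34, -36, -42, -37, -34]
Optimal cycle mean attained by: cycle 0->2->1->3->0, total (-2) + (-9) + (-7) + (-8), length 4.
Answer: λ = -13/2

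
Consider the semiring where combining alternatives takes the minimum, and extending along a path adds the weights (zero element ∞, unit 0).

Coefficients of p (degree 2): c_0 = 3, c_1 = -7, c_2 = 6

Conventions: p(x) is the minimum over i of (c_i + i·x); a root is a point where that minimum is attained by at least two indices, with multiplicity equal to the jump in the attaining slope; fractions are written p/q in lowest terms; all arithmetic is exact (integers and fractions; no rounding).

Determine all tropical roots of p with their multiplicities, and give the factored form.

hull edge (i=0, c=3) to (i=1, c=-7): slope -10, span 1
hull edge (i=1, c=-7) to (i=2, c=6): slope 13, span 1
Factored form: p(x) = 6 ⊗ (x ⊕ (-13)) ⊗ (x ⊕ 10)
Answer: roots = -13 (mult 1), 10 (mult 1)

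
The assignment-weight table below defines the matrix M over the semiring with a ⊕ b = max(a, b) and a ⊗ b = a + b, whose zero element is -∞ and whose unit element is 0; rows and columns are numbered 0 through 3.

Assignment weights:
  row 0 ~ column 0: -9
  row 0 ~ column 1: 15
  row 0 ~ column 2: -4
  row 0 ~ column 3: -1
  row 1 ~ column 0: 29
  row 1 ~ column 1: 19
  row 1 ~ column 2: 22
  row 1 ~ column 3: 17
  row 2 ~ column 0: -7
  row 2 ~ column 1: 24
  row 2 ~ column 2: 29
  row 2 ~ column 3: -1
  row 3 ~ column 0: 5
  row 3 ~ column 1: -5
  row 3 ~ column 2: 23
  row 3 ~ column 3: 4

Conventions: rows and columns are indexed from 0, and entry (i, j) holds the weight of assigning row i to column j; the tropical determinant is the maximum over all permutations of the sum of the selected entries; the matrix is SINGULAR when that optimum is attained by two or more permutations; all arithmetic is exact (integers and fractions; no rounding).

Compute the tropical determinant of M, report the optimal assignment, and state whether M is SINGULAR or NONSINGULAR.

σ = (0, 1, 2, 3): (-9) + 19 + 29 + 4 = 43
σ = (0, 1, 3, 2): (-9) + 19 + (-1) + 23 = 32
σ = (0, 2, 1, 3): (-9) + 22 + 24 + 4 = 41
σ = (0, 2, 3, 1): (-9) + 22 + (-1) + (-5) = 7
σ = (0, 3, 1, 2): (-9) + 17 + 24 + 23 = 55
σ = (0, 3, 2, 1): (-9) + 17 + 29 + (-5) = 32
σ = (1, 0, 2, 3): 15 + 29 + 29 + 4 = 77
σ = (1, 0, 3, 2): 15 + 29 + (-1) + 23 = 66
σ = (1, 2, 0, 3): 15 + 22 + (-7) + 4 = 34
σ = (1, 2, 3, 0): 15 + 22 + (-1) + 5 = 41
σ = (1, 3, 0, 2): 15 + 17 + (-7) + 23 = 48
σ = (1, 3, 2, 0): 15 + 17 + 29 + 5 = 66
σ = (2, 0, 1, 3): (-4) + 29 + 24 + 4 = 53
σ = (2, 0, 3, 1): (-4) + 29 + (-1) + (-5) = 19
σ = (2, 1, 0, 3): (-4) + 19 + (-7) + 4 = 12
σ = (2, 1, 3, 0): (-4) + 19 + (-1) + 5 = 19
σ = (2, 3, 0, 1): (-4) + 17 + (-7) + (-5) = 1
σ = (2, 3, 1, 0): (-4) + 17 + 24 + 5 = 42
σ = (3, 0, 1, 2): (-1) + 29 + 24 + 23 = 75
σ = (3, 0, 2, 1): (-1) + 29 + 29 + (-5) = 52
σ = (3, 1, 0, 2): (-1) + 19 + (-7) + 23 = 34
σ = (3, 1, 2, 0): (-1) + 19 + 29 + 5 = 52
σ = (3, 2, 0, 1): (-1) + 22 + (-7) + (-5) = 9
σ = (3, 2, 1, 0): (-1) + 22 + 24 + 5 = 50
Optimal value attained by: σ = (1, 0, 2, 3).
Answer: det⊕(M) = 77; verdict: NONSINGULAR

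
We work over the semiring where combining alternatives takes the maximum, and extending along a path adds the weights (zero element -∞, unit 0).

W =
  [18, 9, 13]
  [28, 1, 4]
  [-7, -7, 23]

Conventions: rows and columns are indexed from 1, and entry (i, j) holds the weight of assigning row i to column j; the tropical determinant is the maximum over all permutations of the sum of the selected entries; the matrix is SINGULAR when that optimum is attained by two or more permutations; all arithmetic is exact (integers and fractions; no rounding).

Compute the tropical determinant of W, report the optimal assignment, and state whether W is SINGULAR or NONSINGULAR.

σ = (1, 2, 3): 18 + 1 + 23 = 42
σ = (1, 3, 2): 18 + 4 + (-7) = 15
σ = (2, 1, 3): 9 + 28 + 23 = 60
σ = (2, 3, 1): 9 + 4 + (-7) = 6
σ = (3, 1, 2): 13 + 28 + (-7) = 34
σ = (3, 2, 1): 13 + 1 + (-7) = 7
Optimal value attained by: σ = (2, 1, 3).
Answer: det⊕(W) = 60; verdict: NONSINGULAR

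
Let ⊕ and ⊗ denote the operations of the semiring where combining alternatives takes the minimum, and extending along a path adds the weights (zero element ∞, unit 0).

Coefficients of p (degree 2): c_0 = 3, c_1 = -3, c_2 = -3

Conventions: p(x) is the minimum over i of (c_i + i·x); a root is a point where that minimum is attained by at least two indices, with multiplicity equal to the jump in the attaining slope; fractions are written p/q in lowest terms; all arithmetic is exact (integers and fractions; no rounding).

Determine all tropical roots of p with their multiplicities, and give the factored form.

hull edge (i=0, c=3) to (i=1, c=-3): slope -6, span 1
hull edge (i=1, c=-3) to (i=2, c=-3): slope 0, span 1
Factored form: p(x) = -3 ⊗ (x ⊕ 0) ⊗ (x ⊕ 6)
Answer: roots = 0 (mult 1), 6 (mult 1)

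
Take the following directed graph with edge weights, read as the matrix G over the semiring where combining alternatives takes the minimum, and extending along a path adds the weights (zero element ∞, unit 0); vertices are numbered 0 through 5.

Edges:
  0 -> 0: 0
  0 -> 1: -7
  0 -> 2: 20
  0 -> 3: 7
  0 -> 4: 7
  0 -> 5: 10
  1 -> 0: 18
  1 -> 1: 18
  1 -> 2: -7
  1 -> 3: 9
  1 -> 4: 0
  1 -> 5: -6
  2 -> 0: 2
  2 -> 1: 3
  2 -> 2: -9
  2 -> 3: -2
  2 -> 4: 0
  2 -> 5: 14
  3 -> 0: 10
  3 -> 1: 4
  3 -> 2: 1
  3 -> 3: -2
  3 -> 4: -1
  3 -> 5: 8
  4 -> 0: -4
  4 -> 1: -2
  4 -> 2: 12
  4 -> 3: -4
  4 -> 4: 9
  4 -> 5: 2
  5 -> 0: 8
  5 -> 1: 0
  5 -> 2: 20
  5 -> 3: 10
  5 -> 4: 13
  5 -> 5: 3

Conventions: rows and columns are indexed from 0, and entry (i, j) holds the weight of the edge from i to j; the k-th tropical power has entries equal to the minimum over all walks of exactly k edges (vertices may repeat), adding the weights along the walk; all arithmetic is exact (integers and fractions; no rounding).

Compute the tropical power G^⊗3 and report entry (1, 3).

G^⊗2:
  [0, -7, -14, 2, -7, -13]
  [-5, -6, -16, -9, -7, -3]
  [-7, -6, -18, -11, -9, -3]
  [-5, -3, -8, -5, -3, -2]
  [-4, -11, -9, -6, -5, -8]
  [8, 1, -7, 8, 0, -6]
G^⊗3:
  [-12, -13, -23, -16, -14, -13]
  [-14, -13, -25, -18, -16, -12]
  [-16, -15, -27, -20, -18, -12]
  [-7, -12, -17, -10, -8, -9]
  [-9, -11, -18, -11, -11, -17]
  [-5, -6, -16, -9, -7, -5]
Key observation: the optimum is the walk 1->2->2->3, with weight (-7) + (-9) + (-2) = -18.
Optimal value attained by: walk 1->2->2->3.
Answer: (G^⊗3)[1][3] = -18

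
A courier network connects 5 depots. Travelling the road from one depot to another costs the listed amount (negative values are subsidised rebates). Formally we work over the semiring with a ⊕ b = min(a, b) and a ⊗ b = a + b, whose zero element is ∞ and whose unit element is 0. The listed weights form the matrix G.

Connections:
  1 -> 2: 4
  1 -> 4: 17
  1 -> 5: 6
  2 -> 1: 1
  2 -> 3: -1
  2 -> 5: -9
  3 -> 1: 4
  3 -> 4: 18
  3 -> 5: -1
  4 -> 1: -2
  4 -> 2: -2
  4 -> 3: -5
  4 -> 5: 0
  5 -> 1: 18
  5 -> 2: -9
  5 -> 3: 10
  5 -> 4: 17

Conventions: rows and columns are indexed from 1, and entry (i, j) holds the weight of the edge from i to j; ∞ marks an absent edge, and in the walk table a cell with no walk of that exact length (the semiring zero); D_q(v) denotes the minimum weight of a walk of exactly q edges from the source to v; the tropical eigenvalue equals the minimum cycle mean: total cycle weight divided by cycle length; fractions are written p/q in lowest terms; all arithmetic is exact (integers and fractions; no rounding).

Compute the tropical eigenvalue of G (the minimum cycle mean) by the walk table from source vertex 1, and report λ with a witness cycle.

q=0: [0, ∞, ∞, ∞, ∞]
q=1: [∞, 4, ∞, 17, 6]
q=2: [5, -3, 3, 23, -5]
q=3: [-2, -14, -4, 12, -12]
q=4: [-13, -21, -15, 5, -23]
q=5: [-20, -32, -22, -6, -30]
Optimal cycle mean attained by: cycle 2->5->2, total (-9) + (-9), length 2.
Answer: λ = -9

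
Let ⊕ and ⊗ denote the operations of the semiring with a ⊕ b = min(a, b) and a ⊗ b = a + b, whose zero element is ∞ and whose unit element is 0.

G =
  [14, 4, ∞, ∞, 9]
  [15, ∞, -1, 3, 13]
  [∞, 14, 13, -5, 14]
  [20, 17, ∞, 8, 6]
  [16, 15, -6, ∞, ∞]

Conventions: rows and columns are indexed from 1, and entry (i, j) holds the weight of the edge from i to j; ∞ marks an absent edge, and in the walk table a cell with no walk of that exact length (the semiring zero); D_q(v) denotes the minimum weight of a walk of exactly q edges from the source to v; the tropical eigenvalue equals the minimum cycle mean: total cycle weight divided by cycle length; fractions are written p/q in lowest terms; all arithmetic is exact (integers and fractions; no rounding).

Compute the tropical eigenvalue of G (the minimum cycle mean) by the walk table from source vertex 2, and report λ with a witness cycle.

q=0: [∞, 0, ∞, ∞, ∞]
q=1: [15, ∞, -1, 3, 13]
q=2: [23, 13, 7, -6, 9]
q=3: [14, 11, 3, 2, 0]
q=4: [16, 15, -6, -2, 8]
q=5: [18, 8, 2, -11, 4]
Optimal cycle mean attained by: cycle 3->4->5->3, total (-5) + 6 + (-6), length 3.
Answer: λ = -5/3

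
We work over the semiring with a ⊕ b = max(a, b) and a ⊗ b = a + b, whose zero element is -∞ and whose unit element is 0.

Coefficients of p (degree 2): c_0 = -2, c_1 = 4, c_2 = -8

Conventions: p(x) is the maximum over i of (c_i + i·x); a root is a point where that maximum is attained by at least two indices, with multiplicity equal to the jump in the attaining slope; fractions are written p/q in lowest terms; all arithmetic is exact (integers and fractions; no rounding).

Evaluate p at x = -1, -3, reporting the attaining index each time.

p(-1) = max(-2+0·(-1)=-2, 4+1·(-1)=3, -8+2·(-1)=-10) = 3 (attained by i=1)
p(-3) = max(-2+0·(-3)=-2, 4+1·(-3)=1, -8+2·(-3)=-14) = 1 (attained by i=1)
Answer: p(-1) = 3; p(-3) = 1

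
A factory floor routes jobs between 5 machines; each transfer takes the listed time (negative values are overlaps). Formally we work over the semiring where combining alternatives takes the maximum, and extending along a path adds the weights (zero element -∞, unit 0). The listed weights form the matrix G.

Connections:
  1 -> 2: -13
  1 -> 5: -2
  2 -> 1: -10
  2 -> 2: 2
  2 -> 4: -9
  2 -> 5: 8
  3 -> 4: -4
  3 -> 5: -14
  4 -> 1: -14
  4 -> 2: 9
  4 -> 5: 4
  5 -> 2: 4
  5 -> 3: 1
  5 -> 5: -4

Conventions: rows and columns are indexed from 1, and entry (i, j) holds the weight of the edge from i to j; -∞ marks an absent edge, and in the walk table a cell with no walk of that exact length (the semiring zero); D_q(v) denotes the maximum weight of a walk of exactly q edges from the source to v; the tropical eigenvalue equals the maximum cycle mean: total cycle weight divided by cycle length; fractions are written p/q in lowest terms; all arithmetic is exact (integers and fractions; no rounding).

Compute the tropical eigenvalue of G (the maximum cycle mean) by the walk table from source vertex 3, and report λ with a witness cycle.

q=0: [-∞, -∞, 0, -∞, -∞]
q=1: [-∞, -∞, -∞, -4, -14]
q=2: [-18, 5, -13, -∞, 0]
q=3: [-5, 7, 1, -4, 13]
q=4: [-3, 17, 14, -2, 15]
q=5: [7, 19, 16, 10, 25]
Optimal cycle mean attained by: cycle 2->5->2, total 8 + 4, length 2.
Answer: λ = 6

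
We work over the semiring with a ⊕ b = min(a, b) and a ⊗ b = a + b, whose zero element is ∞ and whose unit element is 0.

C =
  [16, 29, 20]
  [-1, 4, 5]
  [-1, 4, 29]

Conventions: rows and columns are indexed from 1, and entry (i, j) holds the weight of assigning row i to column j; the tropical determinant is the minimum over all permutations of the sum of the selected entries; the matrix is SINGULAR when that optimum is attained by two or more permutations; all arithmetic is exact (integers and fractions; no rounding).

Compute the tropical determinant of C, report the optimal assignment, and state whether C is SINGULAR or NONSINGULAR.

σ = (1, 2, 3): 16 + 4 + 29 = 49
σ = (1, 3, 2): 16 + 5 + 4 = 25
σ = (2, 1, 3): 29 + (-1) + 29 = 57
σ = (2, 3, 1): 29 + 5 + (-1) = 33
σ = (3, 1, 2): 20 + (-1) + 4 = 23
σ = (3, 2, 1): 20 + 4 + (-1) = 23
Optimal value attained by: σ = (3, 1, 2).
Answer: det⊕(C) = 23; verdict: SINGULAR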